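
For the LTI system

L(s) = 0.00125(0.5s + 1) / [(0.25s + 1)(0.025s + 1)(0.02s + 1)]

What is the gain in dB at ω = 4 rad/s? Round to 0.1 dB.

At ω = 4 rad/s:
zero (1 + j4·0.5) = 1 + j2 → |·| ≈ 2.2361, ∠ ≈ 63.43°
pole (1 + j4·0.25) = 1 + j1 → |·| ≈ 1.4142, ∠ ≈ 45.00°
pole (1 + j4·0.025) = 1 + j0.1 → |·| ≈ 1.005, ∠ ≈ 5.71°
pole (1 + j4·0.02) = 1 + j0.08 → |·| ≈ 1.0032, ∠ ≈ 4.57°
|L| = 0.00125 · 2.2361 / (1.4142 · 1.005 · 1.0032) ≈ 0.0019604
Gain = 20 log₁₀(0.0019604) ≈ -54.15 dB

-54.2 dB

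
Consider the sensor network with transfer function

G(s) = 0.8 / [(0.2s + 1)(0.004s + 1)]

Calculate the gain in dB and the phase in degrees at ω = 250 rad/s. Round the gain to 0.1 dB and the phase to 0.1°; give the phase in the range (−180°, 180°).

At ω = 250 rad/s:
pole (1 + j250·0.2) = 1 + j50 → |·| ≈ 50.01, ∠ ≈ 88.85°
pole (1 + j250·0.004) = 1 + j1 → |·| ≈ 1.4142, ∠ ≈ 45.00°
|G| = 0.8 · 1 / (50.01 · 1.4142) ≈ 0.011312
Gain = 20 log₁₀(0.011312) ≈ -38.93 dB
∠G = (0°) − (88.85° + 45.00°) = -133.85°

-38.9 dB, -133.9°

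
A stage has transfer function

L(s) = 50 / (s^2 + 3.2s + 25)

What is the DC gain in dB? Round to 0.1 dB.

L(0) = 50 / 25 = 2
20 log₁₀(2) ≈ 6.02 dB

6.0 dB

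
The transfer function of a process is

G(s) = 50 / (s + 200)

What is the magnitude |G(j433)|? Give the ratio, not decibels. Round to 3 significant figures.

Substitute s = j433:
Numerator: 50 = 50 + j0
Denominator: (j433) + 200 = 200 + j433
|N| = √(50² + 0²) ≈ 50, ∠N ≈ 0.00°
|D| = √(200² + 433²) ≈ 476.96, ∠D ≈ 65.21°
|G| = 50 / 476.96 ≈ 0.10483

0.105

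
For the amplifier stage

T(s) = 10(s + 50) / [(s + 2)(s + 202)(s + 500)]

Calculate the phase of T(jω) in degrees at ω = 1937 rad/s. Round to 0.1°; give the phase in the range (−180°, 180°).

At s = jω = j1937:
zero (s+50): 50 + j1937 → |·| = √(50²+1937²) = √3754469 ≈ 1937.6, ∠ = arctan(1937/50) ≈ 88.52°
pole (s+2): 2 + j1937 → |·| = √(2²+1937²) = √3751973 ≈ 1937, ∠ = arctan(1937/2) ≈ 89.94°
pole (s+202): 202 + j1937 → |·| = √(202²+1937²) = √3792773 ≈ 1947.5, ∠ = arctan(1937/202) ≈ 84.05°
pole (s+500): 500 + j1937 → |·| = √(500²+1937²) = √4001969 ≈ 2000.5, ∠ = arctan(1937/500) ≈ 75.53°
∠T = 88.52° − 249.52° = -161.00°

-161.0°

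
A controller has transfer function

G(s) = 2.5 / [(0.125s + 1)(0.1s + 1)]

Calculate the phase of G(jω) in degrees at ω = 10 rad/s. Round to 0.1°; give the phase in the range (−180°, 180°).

-96.3°

At ω = 10 rad/s:
pole (1 + j10·0.125) = 1 + j1.25 → |·| ≈ 1.6008, ∠ ≈ 51.34°
pole (1 + j10·0.1) = 1 + j1 → |·| ≈ 1.4142, ∠ ≈ 45.00°
∠G = (0°) − (51.34° + 45.00°) = -96.34°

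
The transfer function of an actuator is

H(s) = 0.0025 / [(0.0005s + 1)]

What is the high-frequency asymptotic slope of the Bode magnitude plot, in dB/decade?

-20 dB/decade

Each pole contributes −20 dB/decade at high frequency; each zero contributes +20 dB/decade.
Net: 0 zero(s) − 1 pole(s) → -20 dB/decade.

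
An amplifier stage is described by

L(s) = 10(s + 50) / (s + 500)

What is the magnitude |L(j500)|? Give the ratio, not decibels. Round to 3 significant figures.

At s = jω = j500:
zero (s+50): 50 + j500 → |·| = √(50²+500²) = √252500 ≈ 502.49, ∠ = arctan(500/50) ≈ 84.29°
pole (s+500): 500 + j500 → |·| = √(500²+500²) = √500000 ≈ 707.11, ∠ = arctan(500/500) ≈ 45.00°
|L| = 10 · 502.49 / 707.11 ≈ 7.1062

7.11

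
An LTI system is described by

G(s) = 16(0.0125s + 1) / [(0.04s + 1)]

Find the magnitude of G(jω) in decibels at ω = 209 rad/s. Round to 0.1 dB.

14.5 dB

At ω = 209 rad/s:
zero (1 + j209·0.0125) = 1 + j2.6125 → |·| ≈ 2.7973, ∠ ≈ 69.05°
pole (1 + j209·0.04) = 1 + j8.36 → |·| ≈ 8.4196, ∠ ≈ 83.18°
|G| = 16 · 2.7973 / (8.4196) ≈ 5.3158
Gain = 20 log₁₀(5.3158) ≈ 14.51 dB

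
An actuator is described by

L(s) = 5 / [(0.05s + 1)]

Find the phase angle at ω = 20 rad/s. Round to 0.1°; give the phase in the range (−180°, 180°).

-45.0°

At ω = 20 rad/s:
pole (1 + j20·0.05) = 1 + j1 → |·| ≈ 1.4142, ∠ ≈ 45.00°
∠L = (0°) − (45.00°) = -45.00°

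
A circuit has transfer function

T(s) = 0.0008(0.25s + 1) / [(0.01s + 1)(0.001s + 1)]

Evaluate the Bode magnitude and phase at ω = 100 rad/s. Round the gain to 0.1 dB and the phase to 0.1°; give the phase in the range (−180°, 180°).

-37.0 dB, 37.0°

At ω = 100 rad/s:
zero (1 + j100·0.25) = 1 + j25 → |·| ≈ 25.02, ∠ ≈ 87.71°
pole (1 + j100·0.01) = 1 + j1 → |·| ≈ 1.4142, ∠ ≈ 45.00°
pole (1 + j100·0.001) = 1 + j0.1 → |·| ≈ 1.005, ∠ ≈ 5.71°
|T| = 0.0008 · 25.02 / (1.4142 · 1.005) ≈ 0.014083
Gain = 20 log₁₀(0.014083) ≈ -37.03 dB
∠T = (87.71°) − (45.00° + 5.71°) = 37.00°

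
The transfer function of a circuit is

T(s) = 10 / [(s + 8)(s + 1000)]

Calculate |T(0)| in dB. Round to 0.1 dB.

-58.1 dB

T(0) = 10 / (8·1000) = 0.00125
20 log₁₀(0.00125) ≈ -58.06 dB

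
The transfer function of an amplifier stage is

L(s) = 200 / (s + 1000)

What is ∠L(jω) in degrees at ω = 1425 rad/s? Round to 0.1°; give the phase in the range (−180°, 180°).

Substitute s = j1425:
Numerator: 200 = 200 + j0
Denominator: (j1425) + 1000 = 1000 + j1425
|N| = √(200² + 0²) ≈ 200, ∠N ≈ 0.00°
|D| = √(1000² + 1425²) ≈ 1740.9, ∠D ≈ 54.94°
∠L = 0.00° − 54.94° = -54.94°

-54.9°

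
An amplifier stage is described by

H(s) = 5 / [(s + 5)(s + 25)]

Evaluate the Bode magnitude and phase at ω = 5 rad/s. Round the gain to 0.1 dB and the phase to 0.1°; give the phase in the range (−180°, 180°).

-31.1 dB, -56.3°

At s = jω = j5:
pole (s+5): 5 + j5 → |·| = √(5²+5²) = √50 ≈ 7.0711, ∠ = arctan(5/5) ≈ 45.00°
pole (s+25): 25 + j5 → |·| = √(25²+5²) = √650 ≈ 25.495, ∠ = arctan(5/25) ≈ 11.31°
|H| = 5 / 180.28 ≈ 0.027735
Gain = 20 log₁₀(0.027735) ≈ -31.14 dB
∠H = 0.00° − 56.31° = -56.31°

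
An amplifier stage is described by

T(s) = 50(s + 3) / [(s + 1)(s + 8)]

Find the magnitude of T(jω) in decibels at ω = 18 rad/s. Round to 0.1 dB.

At s = jω = j18:
zero (s+3): 3 + j18 → |·| = √(3²+18²) = √333 ≈ 18.248, ∠ = arctan(18/3) ≈ 80.54°
pole (s+1): 1 + j18 → |·| = √(1²+18²) = √325 ≈ 18.028, ∠ = arctan(18/1) ≈ 86.82°
pole (s+8): 8 + j18 → |·| = √(8²+18²) = √388 ≈ 19.698, ∠ = arctan(18/8) ≈ 66.04°
|T| = 50 · 18.248 / 355.12 ≈ 2.5693
Gain = 20 log₁₀(2.5693) ≈ 8.20 dB

8.2 dB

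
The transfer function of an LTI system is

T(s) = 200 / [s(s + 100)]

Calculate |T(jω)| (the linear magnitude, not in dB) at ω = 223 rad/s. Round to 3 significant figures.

0.00367

At s = jω = j223:
pole (s+100): 100 + j223 → |·| = √(100²+223²) = √59729 ≈ 244.4, ∠ = arctan(223/100) ≈ 65.85°
pole at origin: |s| = 223, ∠ = 90.00° (in denominator)
|T| = 200 / 54501 ≈ 0.0036697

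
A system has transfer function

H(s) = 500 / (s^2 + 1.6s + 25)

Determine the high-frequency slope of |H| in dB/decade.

-40 dB/decade

Each pole contributes −20 dB/decade at high frequency; each zero contributes +20 dB/decade.
Net: 0 zero(s) − 2 pole(s) → -40 dB/decade.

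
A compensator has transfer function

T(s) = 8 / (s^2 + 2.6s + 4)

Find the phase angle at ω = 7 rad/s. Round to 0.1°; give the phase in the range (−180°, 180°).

-158.0°

At s = jω = j7:
quadratic: (j7)² + 2.6·j7 + 4 = -45 + j18.2 → |·| ≈ 48.541, ∠ ≈ 157.98°
∠T = 0.00° − 157.98° = -157.98°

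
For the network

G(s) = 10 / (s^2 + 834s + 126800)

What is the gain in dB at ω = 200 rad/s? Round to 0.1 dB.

Substitute s = j200:
Numerator: 10 = 10 + j0
Denominator: (j200)^2 + 834(j200) + 126800 = 86800 + j166800
|N| = √(10² + 0²) ≈ 10, ∠N ≈ 0.00°
|D| = √(86800² + 166800²) ≈ 1.8803e+05, ∠D ≈ 62.51°
|G| = 10 / 1.8803e+05 ≈ 5.3183e-05
Gain = 20 log₁₀(5.3183e-05) ≈ -85.48 dB

-85.5 dB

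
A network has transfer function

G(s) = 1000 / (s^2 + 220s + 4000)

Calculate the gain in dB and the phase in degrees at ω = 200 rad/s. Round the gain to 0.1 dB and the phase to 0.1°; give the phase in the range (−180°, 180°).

-35.1 dB, -129.3°

Substitute s = j200:
Numerator: 1000 = 1000 + j0
Denominator: (j200)^2 + 220(j200) + 4000 = -36000 + j44000
|N| = √(1000² + 0²) ≈ 1000, ∠N ≈ 0.00°
|D| = √(36000² + 44000²) ≈ 56851, ∠D ≈ 129.29°
|G| = 1000 / 56851 ≈ 0.01759
Gain = 20 log₁₀(0.01759) ≈ -35.09 dB
∠G = 0.00° − 129.29° = -129.29°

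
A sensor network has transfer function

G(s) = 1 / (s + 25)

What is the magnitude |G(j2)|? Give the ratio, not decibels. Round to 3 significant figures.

Substitute s = j2:
Numerator: 1 = 1 + j0
Denominator: (j2) + 25 = 25 + j2
|N| = √(1² + 0²) ≈ 1, ∠N ≈ 0.00°
|D| = √(25² + 2²) ≈ 25.08, ∠D ≈ 4.57°
|G| = 1 / 25.08 ≈ 0.039872

0.0399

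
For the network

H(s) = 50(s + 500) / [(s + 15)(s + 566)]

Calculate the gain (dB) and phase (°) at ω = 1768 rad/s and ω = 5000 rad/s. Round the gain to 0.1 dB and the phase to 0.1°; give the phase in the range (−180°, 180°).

ω = 1768: -31.1 dB, -87.6°; ω = 5000: -40.0 dB, -89.1°

At s = jω = j1768:
zero (s+500): 500 + j1768 → |·| = √(500²+1768²) = √3375824 ≈ 1837.3, ∠ = arctan(1768/500) ≈ 74.21°
pole (s+15): 15 + j1768 → |·| = √(15²+1768²) = √3126049 ≈ 1768.1, ∠ = arctan(1768/15) ≈ 89.51°
pole (s+566): 566 + j1768 → |·| = √(566²+1768²) = √3446180 ≈ 1856.4, ∠ = arctan(1768/566) ≈ 72.25°
|H| = 50 · 1837.3 / 3.2823e+06 ≈ 0.027988
Gain = 20 log₁₀(0.027988) ≈ -31.06 dB
∠H = 74.21° − 161.76° = -87.55°

At s = jω = j5000:
zero (s+500): 500 + j5000 → |·| = √(500²+5000²) = √25250000 ≈ 5024.9, ∠ = arctan(5000/500) ≈ 84.29°
pole (s+15): 15 + j5000 → |·| = √(15²+5000²) = √25000225 ≈ 5000, ∠ = arctan(5000/15) ≈ 89.83°
pole (s+566): 566 + j5000 → |·| = √(566²+5000²) = √25320356 ≈ 5031.9, ∠ = arctan(5000/566) ≈ 83.54°
|H| = 50 · 5024.9 / 2.516e+07 ≈ 0.0099859
Gain = 20 log₁₀(0.0099859) ≈ -40.01 dB
∠H = 84.29° − 173.37° = -89.08°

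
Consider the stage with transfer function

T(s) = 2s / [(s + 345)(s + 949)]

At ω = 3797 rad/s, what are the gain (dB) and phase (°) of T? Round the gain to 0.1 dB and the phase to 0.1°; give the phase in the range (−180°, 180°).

-65.9 dB, -70.8°

At s = jω = j3797:
zero at origin: s = j3797 → |·| = 3797, ∠ = 90.00°
pole (s+345): 345 + j3797 → |·| = √(345²+3797²) = √14536234 ≈ 3812.6, ∠ = arctan(3797/345) ≈ 84.81°
pole (s+949): 949 + j3797 → |·| = √(949²+3797²) = √15317810 ≈ 3913.8, ∠ = arctan(3797/949) ≈ 75.97°
|T| = 2 · 3797 / 1.4922e+07 ≈ 0.00050891
Gain = 20 log₁₀(0.00050891) ≈ -65.87 dB
∠T = 90.00° − 160.78° = -70.78°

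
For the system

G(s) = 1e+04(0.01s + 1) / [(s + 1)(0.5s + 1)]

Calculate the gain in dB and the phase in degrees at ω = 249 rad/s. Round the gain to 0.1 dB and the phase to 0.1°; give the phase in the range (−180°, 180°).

-1.3 dB, -111.2°

At ω = 249 rad/s:
zero (1 + j249·0.01) = 1 + j2.49 → |·| ≈ 2.6833, ∠ ≈ 68.12°
pole (1 + j249·1) = 1 + j249 → |·| ≈ 249, ∠ ≈ 89.77°
pole (1 + j249·0.5) = 1 + j124.5 → |·| ≈ 124.5, ∠ ≈ 89.54°
|G| = 1e+04 · 2.6833 / (249 · 124.5) ≈ 0.86557
Gain = 20 log₁₀(0.86557) ≈ -1.25 dB
∠G = (68.12°) − (89.77° + 89.54°) = -111.19°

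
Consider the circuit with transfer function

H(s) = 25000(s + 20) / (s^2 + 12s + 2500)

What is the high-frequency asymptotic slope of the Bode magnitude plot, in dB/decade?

Each pole contributes −20 dB/decade at high frequency; each zero contributes +20 dB/decade.
Net: 1 zero(s) − 2 pole(s) → -20 dB/decade.

-20 dB/decade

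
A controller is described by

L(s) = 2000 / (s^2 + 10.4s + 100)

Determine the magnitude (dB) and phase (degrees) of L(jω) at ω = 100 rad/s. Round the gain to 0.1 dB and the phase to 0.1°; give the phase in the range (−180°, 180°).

-13.9 dB, -174.0°

At s = jω = j100:
quadratic: (j100)² + 10.4·j100 + 100 = -9900 + j1040 → |·| ≈ 9954.5, ∠ ≈ 174.00°
|L| = 2000 / 9954.5 ≈ 0.20091
Gain = 20 log₁₀(0.20091) ≈ -13.94 dB
∠L = 0.00° − 174.00° = -174.00°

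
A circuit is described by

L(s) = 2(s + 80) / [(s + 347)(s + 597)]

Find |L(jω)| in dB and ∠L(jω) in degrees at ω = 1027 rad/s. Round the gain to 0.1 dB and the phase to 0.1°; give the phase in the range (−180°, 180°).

-55.9 dB, -45.6°

At s = jω = j1027:
zero (s+80): 80 + j1027 → |·| = √(80²+1027²) = √1061129 ≈ 1030.1, ∠ = arctan(1027/80) ≈ 85.55°
pole (s+347): 347 + j1027 → |·| = √(347²+1027²) = √1175138 ≈ 1084, ∠ = arctan(1027/347) ≈ 71.33°
pole (s+597): 597 + j1027 → |·| = √(597²+1027²) = √1411138 ≈ 1187.9, ∠ = arctan(1027/597) ≈ 59.83°
|L| = 2 · 1030.1 / 1.2877e+06 ≈ 0.0015999
Gain = 20 log₁₀(0.0015999) ≈ -55.92 dB
∠L = 85.55° − 131.16° = -45.61°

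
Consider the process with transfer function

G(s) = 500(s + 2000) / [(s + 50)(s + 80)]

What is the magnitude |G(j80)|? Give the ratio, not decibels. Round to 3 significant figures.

At s = jω = j80:
zero (s+2000): 2000 + j80 → |·| = √(2000²+80²) = √4006400 ≈ 2001.6, ∠ = arctan(80/2000) ≈ 2.29°
pole (s+50): 50 + j80 → |·| = √(50²+80²) = √8900 ≈ 94.34, ∠ = arctan(80/50) ≈ 57.99°
pole (s+80): 80 + j80 → |·| = √(80²+80²) = √12800 ≈ 113.14, ∠ = arctan(80/80) ≈ 45.00°
|G| = 500 · 2001.6 / 10674 ≈ 93.761

93.8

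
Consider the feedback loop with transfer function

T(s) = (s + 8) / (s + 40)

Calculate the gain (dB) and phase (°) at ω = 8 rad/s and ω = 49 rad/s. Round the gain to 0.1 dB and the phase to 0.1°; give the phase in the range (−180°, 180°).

Substitute s = j8:
Numerator: (j8) + 8 = 8 + j8
Denominator: (j8) + 40 = 40 + j8
|N| = √(8² + 8²) ≈ 11.314, ∠N ≈ 45.00°
|D| = √(40² + 8²) ≈ 40.792, ∠D ≈ 11.31°
|T| = 11.314 / 40.792 ≈ 0.27736
Gain = 20 log₁₀(0.27736) ≈ -11.14 dB
∠T = 45.00° − 11.31° = 33.69°

Substitute s = j49:
Numerator: (j49) + 8 = 8 + j49
Denominator: (j49) + 40 = 40 + j49
|N| = √(8² + 49²) ≈ 49.649, ∠N ≈ 80.73°
|D| = √(40² + 49²) ≈ 63.253, ∠D ≈ 50.77°
|T| = 49.649 / 63.253 ≈ 0.78493
Gain = 20 log₁₀(0.78493) ≈ -2.10 dB
∠T = 80.73° − 50.77° = 29.96°

ω = 8: -11.1 dB, 33.7°; ω = 49: -2.1 dB, 30.0°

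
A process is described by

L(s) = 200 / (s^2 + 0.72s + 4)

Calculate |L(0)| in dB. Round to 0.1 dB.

34.0 dB

L(0) = 200 / 4 = 50
20 log₁₀(50) ≈ 33.98 dB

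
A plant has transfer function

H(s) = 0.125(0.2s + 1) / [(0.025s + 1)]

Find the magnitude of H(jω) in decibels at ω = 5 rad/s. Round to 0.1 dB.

-15.1 dB

At ω = 5 rad/s:
zero (1 + j5·0.2) = 1 + j1 → |·| ≈ 1.4142, ∠ ≈ 45.00°
pole (1 + j5·0.025) = 1 + j0.125 → |·| ≈ 1.0078, ∠ ≈ 7.13°
|H| = 0.125 · 1.4142 / (1.0078) ≈ 0.17541
Gain = 20 log₁₀(0.17541) ≈ -15.12 dB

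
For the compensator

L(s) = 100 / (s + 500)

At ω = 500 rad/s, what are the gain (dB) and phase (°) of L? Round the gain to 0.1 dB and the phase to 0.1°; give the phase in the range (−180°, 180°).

Substitute s = j500:
Numerator: 100 = 100 + j0
Denominator: (j500) + 500 = 500 + j500
|N| = √(100² + 0²) ≈ 100, ∠N ≈ 0.00°
|D| = √(500² + 500²) ≈ 707.11, ∠D ≈ 45.00°
|L| = 100 / 707.11 ≈ 0.14142
Gain = 20 log₁₀(0.14142) ≈ -16.99 dB
∠L = 0.00° − 45.00° = -45.00°

-17.0 dB, -45.0°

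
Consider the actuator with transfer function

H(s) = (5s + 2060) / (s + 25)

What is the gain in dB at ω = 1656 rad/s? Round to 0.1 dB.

14.2 dB

Substitute s = j1656:
Numerator: 5(j1656) + 2060 = 2060 + j8280
Denominator: (j1656) + 25 = 25 + j1656
|N| = √(2060² + 8280²) ≈ 8532.4, ∠N ≈ 76.03°
|D| = √(25² + 1656²) ≈ 1656.2, ∠D ≈ 89.14°
|H| = 8532.4 / 1656.2 ≈ 5.1518
Gain = 20 log₁₀(5.1518) ≈ 14.24 dB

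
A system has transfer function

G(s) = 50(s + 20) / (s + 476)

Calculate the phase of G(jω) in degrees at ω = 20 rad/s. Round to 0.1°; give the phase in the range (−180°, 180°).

42.6°

At s = jω = j20:
zero (s+20): 20 + j20 → |·| = √(20²+20²) = √800 ≈ 28.284, ∠ = arctan(20/20) ≈ 45.00°
pole (s+476): 476 + j20 → |·| = √(476²+20²) = √226976 ≈ 476.42, ∠ = arctan(20/476) ≈ 2.41°
∠G = 45.00° − 2.41° = 42.59°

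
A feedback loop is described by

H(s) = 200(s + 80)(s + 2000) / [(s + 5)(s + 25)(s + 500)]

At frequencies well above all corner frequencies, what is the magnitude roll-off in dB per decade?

-20 dB/decade

Each pole contributes −20 dB/decade at high frequency; each zero contributes +20 dB/decade.
Net: 2 zero(s) − 3 pole(s) → -20 dB/decade.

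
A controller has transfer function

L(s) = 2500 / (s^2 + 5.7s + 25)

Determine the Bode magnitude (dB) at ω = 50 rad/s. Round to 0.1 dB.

0.0 dB

At s = jω = j50:
quadratic: (j50)² + 5.7·j50 + 25 = -2475 + j285 → |·| ≈ 2491.4, ∠ ≈ 173.43°
|L| = 2500 / 2491.4 ≈ 1.0035
Gain = 20 log₁₀(1.0035) ≈ 0.03 dB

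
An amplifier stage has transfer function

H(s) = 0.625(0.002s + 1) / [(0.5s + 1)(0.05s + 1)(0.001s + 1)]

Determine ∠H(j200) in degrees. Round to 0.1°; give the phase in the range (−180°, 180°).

At ω = 200 rad/s:
zero (1 + j200·0.002) = 1 + j0.4 → |·| ≈ 1.077, ∠ ≈ 21.80°
pole (1 + j200·0.5) = 1 + j100 → |·| ≈ 100, ∠ ≈ 89.43°
pole (1 + j200·0.05) = 1 + j10 → |·| ≈ 10.05, ∠ ≈ 84.29°
pole (1 + j200·0.001) = 1 + j0.2 → |·| ≈ 1.0198, ∠ ≈ 11.31°
∠H = (21.80°) − (89.43° + 84.29° + 11.31°) = -163.23°

-163.2°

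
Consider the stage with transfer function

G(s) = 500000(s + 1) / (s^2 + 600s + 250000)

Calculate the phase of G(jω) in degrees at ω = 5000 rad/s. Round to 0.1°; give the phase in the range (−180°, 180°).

-83.1°

At s = jω = j5000:
zero (s+1): 1 + j5000 → |·| = √(1²+5000²) = √25000001 ≈ 5000, ∠ = arctan(5000/1) ≈ 89.99°
quadratic: (j5000)² + 600·j5000 + 250000 = -24750000 + j3000000 → |·| ≈ 2.4931e+07, ∠ ≈ 173.09°
∠G = 89.99° − 173.09° = -83.10°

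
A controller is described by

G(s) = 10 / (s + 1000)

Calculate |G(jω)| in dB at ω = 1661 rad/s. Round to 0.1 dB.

-45.8 dB

Substitute s = j1661:
Numerator: 10 = 10 + j0
Denominator: (j1661) + 1000 = 1000 + j1661
|N| = √(10² + 0²) ≈ 10, ∠N ≈ 0.00°
|D| = √(1000² + 1661²) ≈ 1938.8, ∠D ≈ 58.95°
|G| = 10 / 1938.8 ≈ 0.0051578
Gain = 20 log₁₀(0.0051578) ≈ -45.75 dB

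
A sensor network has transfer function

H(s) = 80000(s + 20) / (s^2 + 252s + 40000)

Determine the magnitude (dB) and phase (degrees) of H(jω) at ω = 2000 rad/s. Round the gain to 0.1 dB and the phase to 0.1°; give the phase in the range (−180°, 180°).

32.1 dB, -83.3°

At s = jω = j2000:
zero (s+20): 20 + j2000 → |·| = √(20²+2000²) = √4000400 ≈ 2000.1, ∠ = arctan(2000/20) ≈ 89.43°
quadratic: (j2000)² + 252·j2000 + 40000 = -3960000 + j504000 → |·| ≈ 3.9919e+06, ∠ ≈ 172.75°
|H| = 80000 · 2000.1 / 3.9919e+06 ≈ 40.083
Gain = 20 log₁₀(40.083) ≈ 32.06 dB
∠H = 89.43° − 172.75° = -83.32°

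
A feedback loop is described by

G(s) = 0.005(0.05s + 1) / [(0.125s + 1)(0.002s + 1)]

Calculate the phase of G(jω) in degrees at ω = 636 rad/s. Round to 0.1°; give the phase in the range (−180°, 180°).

At ω = 636 rad/s:
zero (1 + j636·0.05) = 1 + j31.8 → |·| ≈ 31.816, ∠ ≈ 88.20°
pole (1 + j636·0.125) = 1 + j79.5 → |·| ≈ 79.506, ∠ ≈ 89.28°
pole (1 + j636·0.002) = 1 + j1.272 → |·| ≈ 1.618, ∠ ≈ 51.83°
∠G = (88.20°) − (89.28° + 51.83°) = -52.91°

-52.9°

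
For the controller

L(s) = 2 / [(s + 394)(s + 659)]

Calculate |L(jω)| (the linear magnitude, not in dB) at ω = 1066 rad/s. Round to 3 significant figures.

1.40e-06

At s = jω = j1066:
pole (s+394): 394 + j1066 → |·| = √(394²+1066²) = √1291592 ≈ 1136.5, ∠ = arctan(1066/394) ≈ 69.72°
pole (s+659): 659 + j1066 → |·| = √(659²+1066²) = √1570637 ≈ 1253.3, ∠ = arctan(1066/659) ≈ 58.28°
|L| = 2 / 1.4244e+06 ≈ 1.4041e-06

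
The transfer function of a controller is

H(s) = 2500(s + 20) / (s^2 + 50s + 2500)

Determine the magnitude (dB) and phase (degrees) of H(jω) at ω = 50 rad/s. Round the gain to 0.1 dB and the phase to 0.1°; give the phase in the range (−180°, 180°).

At s = jω = j50:
zero (s+20): 20 + j50 → |·| = √(20²+50²) = √2900 ≈ 53.852, ∠ = arctan(50/20) ≈ 68.20°
quadratic: (j50)² + 50·j50 + 2500 = 0 + j2500 → |·| ≈ 2500, ∠ ≈ 90.00°
|H| = 2500 · 53.852 / 2500 ≈ 53.852
Gain = 20 log₁₀(53.852) ≈ 34.62 dB
∠H = 68.20° − 90.00° = -21.80°

34.6 dB, -21.8°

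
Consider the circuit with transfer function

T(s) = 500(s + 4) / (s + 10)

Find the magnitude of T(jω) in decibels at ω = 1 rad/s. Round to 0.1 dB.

46.2 dB

At s = jω = j1:
zero (s+4): 4 + j1 → |·| = √(4²+1²) = √17 ≈ 4.1231, ∠ = arctan(1/4) ≈ 14.04°
pole (s+10): 10 + j1 → |·| = √(10²+1²) = √101 ≈ 10.05, ∠ = arctan(1/10) ≈ 5.71°
|T| = 500 · 4.1231 / 10.05 ≈ 205.13
Gain = 20 log₁₀(205.13) ≈ 46.24 dB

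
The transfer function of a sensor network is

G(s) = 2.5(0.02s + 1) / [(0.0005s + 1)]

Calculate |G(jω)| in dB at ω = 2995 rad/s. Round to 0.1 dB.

38.4 dB

At ω = 2995 rad/s:
zero (1 + j2995·0.02) = 1 + j59.9 → |·| ≈ 59.908, ∠ ≈ 89.04°
pole (1 + j2995·0.0005) = 1 + j1.4975 → |·| ≈ 1.8007, ∠ ≈ 56.27°
|G| = 2.5 · 59.908 / (1.8007) ≈ 83.173
Gain = 20 log₁₀(83.173) ≈ 38.40 dB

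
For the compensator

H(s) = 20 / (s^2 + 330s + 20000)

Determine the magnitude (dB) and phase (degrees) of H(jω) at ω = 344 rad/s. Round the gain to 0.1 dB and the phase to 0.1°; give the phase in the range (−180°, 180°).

-77.5 dB, -130.9°

Substitute s = j344:
Numerator: 20 = 20 + j0
Denominator: (j344)^2 + 330(j344) + 20000 = -98336 + j113520
|N| = √(20² + 0²) ≈ 20, ∠N ≈ 0.00°
|D| = √(98336² + 113520²) ≈ 1.5019e+05, ∠D ≈ 130.90°
|H| = 20 / 1.5019e+05 ≈ 0.00013316
Gain = 20 log₁₀(0.00013316) ≈ -77.51 dB
∠H = 0.00° − 130.90° = -130.90°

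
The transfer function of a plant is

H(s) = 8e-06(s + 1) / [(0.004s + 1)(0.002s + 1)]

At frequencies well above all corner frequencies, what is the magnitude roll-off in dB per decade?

-20 dB/decade

Each pole contributes −20 dB/decade at high frequency; each zero contributes +20 dB/decade.
Net: 1 zero(s) − 2 pole(s) → -20 dB/decade.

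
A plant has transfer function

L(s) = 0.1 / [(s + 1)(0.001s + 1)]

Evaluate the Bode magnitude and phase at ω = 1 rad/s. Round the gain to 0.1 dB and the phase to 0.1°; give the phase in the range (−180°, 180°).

At ω = 1 rad/s:
pole (1 + j1·1) = 1 + j1 → |·| ≈ 1.4142, ∠ ≈ 45.00°
pole (1 + j1·0.001) = 1 + j0.001 → |·| ≈ 1, ∠ ≈ 0.06°
|L| = 0.1 · 1 / (1.4142 · 1) ≈ 0.070711
Gain = 20 log₁₀(0.070711) ≈ -23.01 dB
∠L = (0°) − (45.00° + 0.06°) = -45.06°

-23.0 dB, -45.1°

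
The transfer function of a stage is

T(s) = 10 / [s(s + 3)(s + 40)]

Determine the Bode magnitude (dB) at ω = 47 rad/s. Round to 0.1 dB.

At s = jω = j47:
pole (s+3): 3 + j47 → |·| = √(3²+47²) = √2218 ≈ 47.096, ∠ = arctan(47/3) ≈ 86.35°
pole (s+40): 40 + j47 → |·| = √(40²+47²) = √3809 ≈ 61.717, ∠ = arctan(47/40) ≈ 49.60°
pole at origin: |s| = 47, ∠ = 90.00° (in denominator)
|T| = 10 / 1.3661e+05 ≈ 7.3201e-05
Gain = 20 log₁₀(7.3201e-05) ≈ -82.71 dB

-82.7 dB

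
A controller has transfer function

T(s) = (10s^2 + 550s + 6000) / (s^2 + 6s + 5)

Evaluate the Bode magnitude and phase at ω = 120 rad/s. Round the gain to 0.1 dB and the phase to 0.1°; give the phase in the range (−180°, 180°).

20.5 dB, -22.7°

Substitute s = j120:
Numerator: 10(j120)^2 + 550(j120) + 6000 = -138000 + j66000
Denominator: (j120)^2 + 6(j120) + 5 = -14395 + j720
|N| = √(138000² + 66000²) ≈ 1.5297e+05, ∠N ≈ 154.44°
|D| = √(14395² + 720²) ≈ 14413, ∠D ≈ 177.14°
|T| = 1.5297e+05 / 14413 ≈ 10.613
Gain = 20 log₁₀(10.613) ≈ 20.52 dB
∠T = 154.44° − 177.14° = -22.70°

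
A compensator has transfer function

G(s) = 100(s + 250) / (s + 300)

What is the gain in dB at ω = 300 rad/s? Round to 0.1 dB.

39.3 dB

At s = jω = j300:
zero (s+250): 250 + j300 → |·| = √(250²+300²) = √152500 ≈ 390.51, ∠ = arctan(300/250) ≈ 50.19°
pole (s+300): 300 + j300 → |·| = √(300²+300²) = √180000 ≈ 424.26, ∠ = arctan(300/300) ≈ 45.00°
|G| = 100 · 390.51 / 424.26 ≈ 92.045
Gain = 20 log₁₀(92.045) ≈ 39.28 dB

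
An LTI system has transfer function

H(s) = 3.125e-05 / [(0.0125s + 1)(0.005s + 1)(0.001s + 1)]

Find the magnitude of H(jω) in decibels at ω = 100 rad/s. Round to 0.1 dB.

At ω = 100 rad/s:
pole (1 + j100·0.0125) = 1 + j1.25 → |·| ≈ 1.6008, ∠ ≈ 51.34°
pole (1 + j100·0.005) = 1 + j0.5 → |·| ≈ 1.118, ∠ ≈ 26.57°
pole (1 + j100·0.001) = 1 + j0.1 → |·| ≈ 1.005, ∠ ≈ 5.71°
|H| = 3.125e-05 · 1 / (1.6008 · 1.118 · 1.005) ≈ 1.7374e-05
Gain = 20 log₁₀(1.7374e-05) ≈ -95.20 dB

-95.2 dB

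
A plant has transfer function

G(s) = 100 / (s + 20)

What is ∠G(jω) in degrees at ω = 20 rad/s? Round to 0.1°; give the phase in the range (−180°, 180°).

At s = jω = j20:
pole (s+20): 20 + j20 → |·| = √(20²+20²) = √800 ≈ 28.284, ∠ = arctan(20/20) ≈ 45.00°
∠G = 0.00° − 45.00° = -45.00°

-45.0°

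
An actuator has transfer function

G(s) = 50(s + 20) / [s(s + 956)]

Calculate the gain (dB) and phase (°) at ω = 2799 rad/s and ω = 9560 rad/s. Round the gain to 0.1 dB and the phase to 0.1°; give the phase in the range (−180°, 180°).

ω = 2799: -35.4 dB, -71.6°; ω = 9560: -45.7 dB, -84.4°

At s = jω = j2799:
zero (s+20): 20 + j2799 → |·| = √(20²+2799²) = √7834801 ≈ 2799.1, ∠ = arctan(2799/20) ≈ 89.59°
pole (s+956): 956 + j2799 → |·| = √(956²+2799²) = √8748337 ≈ 2957.8, ∠ = arctan(2799/956) ≈ 71.14°
pole at origin: |s| = 2799, ∠ = 90.00° (in denominator)
|G| = 50 · 2799.1 / 8.2789e+06 ≈ 0.016905
Gain = 20 log₁₀(0.016905) ≈ -35.44 dB
∠G = 89.59° − 161.14° = -71.55°

At s = jω = j9560:
zero (s+20): 20 + j9560 → |·| = √(20²+9560²) = √91394000 ≈ 9560, ∠ = arctan(9560/20) ≈ 89.88°
pole (s+956): 956 + j9560 → |·| = √(956²+9560²) = √92307536 ≈ 9607.7, ∠ = arctan(9560/956) ≈ 84.29°
pole at origin: |s| = 9560, ∠ = 90.00° (in denominator)
|G| = 50 · 9560 / 9.185e+07 ≈ 0.0052041
Gain = 20 log₁₀(0.0052041) ≈ -45.67 dB
∠G = 89.88° − 174.29° = -84.41°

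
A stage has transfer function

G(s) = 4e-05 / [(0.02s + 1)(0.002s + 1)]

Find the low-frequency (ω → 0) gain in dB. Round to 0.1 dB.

-88.0 dB

G(0) = 4e-05 · 1 / 1 = 4e-05
20 log₁₀(4e-05) ≈ -87.96 dB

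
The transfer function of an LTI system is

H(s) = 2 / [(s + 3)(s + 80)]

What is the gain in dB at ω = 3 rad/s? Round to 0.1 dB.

At s = jω = j3:
pole (s+3): 3 + j3 → |·| = √(3²+3²) = √18 ≈ 4.2426, ∠ = arctan(3/3) ≈ 45.00°
pole (s+80): 80 + j3 → |·| = √(80²+3²) = √6409 ≈ 80.056, ∠ = arctan(3/80) ≈ 2.15°
|H| = 2 / 339.65 ≈ 0.0058884
Gain = 20 log₁₀(0.0058884) ≈ -44.60 dB

-44.6 dB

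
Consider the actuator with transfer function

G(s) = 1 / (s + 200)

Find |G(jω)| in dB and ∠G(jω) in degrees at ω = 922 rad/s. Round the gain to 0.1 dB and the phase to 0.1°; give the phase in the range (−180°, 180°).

-59.5 dB, -77.8°

At s = jω = j922:
pole (s+200): 200 + j922 → |·| = √(200²+922²) = √890084 ≈ 943.44, ∠ = arctan(922/200) ≈ 77.76°
|G| = 1 / 943.44 ≈ 0.00106
Gain = 20 log₁₀(0.00106) ≈ -59.49 dB
∠G = 0.00° − 77.76° = -77.76°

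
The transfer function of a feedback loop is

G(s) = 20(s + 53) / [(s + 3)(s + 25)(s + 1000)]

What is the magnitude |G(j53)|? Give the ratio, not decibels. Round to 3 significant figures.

At s = jω = j53:
zero (s+53): 53 + j53 → |·| = √(53²+53²) = √5618 ≈ 74.953, ∠ = arctan(53/53) ≈ 45.00°
pole (s+3): 3 + j53 → |·| = √(3²+53²) = √2818 ≈ 53.085, ∠ = arctan(53/3) ≈ 86.76°
pole (s+25): 25 + j53 → |·| = √(25²+53²) = √3434 ≈ 58.6, ∠ = arctan(53/25) ≈ 64.75°
pole (s+1000): 1000 + j53 → |·| = √(1000²+53²) = √1002809 ≈ 1001.4, ∠ = arctan(53/1000) ≈ 3.03°
|G| = 20 · 74.953 / 3.1151e+06 ≈ 0.00048122

0.000481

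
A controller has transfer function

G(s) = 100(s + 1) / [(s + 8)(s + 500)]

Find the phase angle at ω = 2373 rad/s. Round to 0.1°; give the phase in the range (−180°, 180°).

At s = jω = j2373:
zero (s+1): 1 + j2373 → |·| = √(1²+2373²) = √5631130 ≈ 2373, ∠ = arctan(2373/1) ≈ 89.98°
pole (s+8): 8 + j2373 → |·| = √(8²+2373²) = √5631193 ≈ 2373, ∠ = arctan(2373/8) ≈ 89.81°
pole (s+500): 500 + j2373 → |·| = √(500²+2373²) = √5881129 ≈ 2425.1, ∠ = arctan(2373/500) ≈ 78.10°
∠G = 89.98° − 167.91° = -77.93°

-77.9°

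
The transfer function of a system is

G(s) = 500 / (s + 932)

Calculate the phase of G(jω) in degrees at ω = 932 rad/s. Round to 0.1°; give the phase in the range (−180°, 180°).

At s = jω = j932:
pole (s+932): 932 + j932 → |·| = √(932²+932²) = √1737248 ≈ 1318, ∠ = arctan(932/932) ≈ 45.00°
∠G = 0.00° − 45.00° = -45.00°

-45.0°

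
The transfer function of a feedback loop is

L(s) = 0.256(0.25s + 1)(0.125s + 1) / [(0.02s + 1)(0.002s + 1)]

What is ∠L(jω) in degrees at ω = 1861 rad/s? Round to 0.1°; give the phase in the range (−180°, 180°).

16.2°

At ω = 1861 rad/s:
zero (1 + j1861·0.25) = 1 + j465.25 → |·| ≈ 465.25, ∠ ≈ 89.88°
zero (1 + j1861·0.125) = 1 + j232.625 → |·| ≈ 232.63, ∠ ≈ 89.75°
pole (1 + j1861·0.02) = 1 + j37.22 → |·| ≈ 37.233, ∠ ≈ 88.46°
pole (1 + j1861·0.002) = 1 + j3.722 → |·| ≈ 3.854, ∠ ≈ 74.96°
∠L = (89.88° + 89.75°) − (88.46° + 74.96°) = 16.21°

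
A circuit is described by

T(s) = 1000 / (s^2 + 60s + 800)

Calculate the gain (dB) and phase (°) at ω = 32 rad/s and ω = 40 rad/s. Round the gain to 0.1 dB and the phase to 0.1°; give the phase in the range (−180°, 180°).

ω = 32: -5.7 dB, -96.7°; ω = 40: -8.1 dB, -108.4°

Substitute s = j32:
Numerator: 1000 = 1000 + j0
Denominator: (j32)^2 + 60(j32) + 800 = -224 + j1920
|N| = √(1000² + 0²) ≈ 1000, ∠N ≈ 0.00°
|D| = √(224² + 1920²) ≈ 1933, ∠D ≈ 96.65°
|T| = 1000 / 1933 ≈ 0.51733
Gain = 20 log₁₀(0.51733) ≈ -5.72 dB
∠T = 0.00° − 96.65° = -96.65°

Substitute s = j40:
Numerator: 1000 = 1000 + j0
Denominator: (j40)^2 + 60(j40) + 800 = -800 + j2400
|N| = √(1000² + 0²) ≈ 1000, ∠N ≈ 0.00°
|D| = √(800² + 2400²) ≈ 2529.8, ∠D ≈ 108.43°
|T| = 1000 / 2529.8 ≈ 0.39529
Gain = 20 log₁₀(0.39529) ≈ -8.06 dB
∠T = 0.00° − 108.43° = -108.43°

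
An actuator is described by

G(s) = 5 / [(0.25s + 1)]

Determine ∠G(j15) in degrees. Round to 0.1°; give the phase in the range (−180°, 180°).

At ω = 15 rad/s:
pole (1 + j15·0.25) = 1 + j3.75 → |·| ≈ 3.881, ∠ ≈ 75.07°
∠G = (0°) − (75.07°) = -75.07°

-75.1°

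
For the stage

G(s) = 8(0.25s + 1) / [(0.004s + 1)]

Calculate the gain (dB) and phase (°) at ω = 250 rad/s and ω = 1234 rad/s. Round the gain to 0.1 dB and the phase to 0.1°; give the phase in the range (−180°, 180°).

At ω = 250 rad/s:
zero (1 + j250·0.25) = 1 + j62.5 → |·| ≈ 62.508, ∠ ≈ 89.08°
pole (1 + j250·0.004) = 1 + j1 → |·| ≈ 1.4142, ∠ ≈ 45.00°
|G| = 8 · 62.508 / (1.4142) ≈ 353.6
Gain = 20 log₁₀(353.6) ≈ 50.97 dB
∠G = (89.08°) − (45.00°) = 44.08°

At ω = 1234 rad/s:
zero (1 + j1234·0.25) = 1 + j308.5 → |·| ≈ 308.5, ∠ ≈ 89.81°
pole (1 + j1234·0.004) = 1 + j4.936 → |·| ≈ 5.0363, ∠ ≈ 78.55°
|G| = 8 · 308.5 / (5.0363) ≈ 490.04
Gain = 20 log₁₀(490.04) ≈ 53.80 dB
∠G = (89.81°) − (78.55°) = 11.26°

ω = 250: 51.0 dB, 44.1°; ω = 1234: 53.8 dB, 11.3°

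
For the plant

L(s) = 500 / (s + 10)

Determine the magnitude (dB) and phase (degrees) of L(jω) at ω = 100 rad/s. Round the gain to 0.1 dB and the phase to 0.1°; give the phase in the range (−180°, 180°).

At s = jω = j100:
pole (s+10): 10 + j100 → |·| = √(10²+100²) = √10100 ≈ 100.5, ∠ = arctan(100/10) ≈ 84.29°
|L| = 500 / 100.5 ≈ 4.9751
Gain = 20 log₁₀(4.9751) ≈ 13.94 dB
∠L = 0.00° − 84.29° = -84.29°

13.9 dB, -84.3°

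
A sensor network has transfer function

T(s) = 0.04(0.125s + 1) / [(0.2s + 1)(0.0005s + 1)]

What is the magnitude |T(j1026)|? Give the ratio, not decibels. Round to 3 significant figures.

0.0222

At ω = 1026 rad/s:
zero (1 + j1026·0.125) = 1 + j128.25 → |·| ≈ 128.25, ∠ ≈ 89.55°
pole (1 + j1026·0.2) = 1 + j205.2 → |·| ≈ 205.2, ∠ ≈ 89.72°
pole (1 + j1026·0.0005) = 1 + j0.513 → |·| ≈ 1.1239, ∠ ≈ 27.16°
|T| = 0.04 · 128.25 / (205.2 · 1.1239) ≈ 0.022244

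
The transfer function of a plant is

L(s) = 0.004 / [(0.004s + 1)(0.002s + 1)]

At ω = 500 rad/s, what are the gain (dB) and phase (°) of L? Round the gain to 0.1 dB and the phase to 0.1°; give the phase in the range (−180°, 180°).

-58.0 dB, -108.4°

At ω = 500 rad/s:
pole (1 + j500·0.004) = 1 + j2 → |·| ≈ 2.2361, ∠ ≈ 63.43°
pole (1 + j500·0.002) = 1 + j1 → |·| ≈ 1.4142, ∠ ≈ 45.00°
|L| = 0.004 · 1 / (2.2361 · 1.4142) ≈ 0.0012649
Gain = 20 log₁₀(0.0012649) ≈ -57.96 dB
∠L = (0°) − (63.43° + 45.00°) = -108.43°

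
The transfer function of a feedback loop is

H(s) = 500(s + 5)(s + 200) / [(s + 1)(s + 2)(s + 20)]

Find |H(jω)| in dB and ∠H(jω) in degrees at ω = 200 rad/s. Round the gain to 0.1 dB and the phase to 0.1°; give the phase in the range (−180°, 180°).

10.9 dB, -129.9°

At s = jω = j200:
zero (s+5): 5 + j200 → |·| = √(5²+200²) = √40025 ≈ 200.06, ∠ = arctan(200/5) ≈ 88.57°
zero (s+200): 200 + j200 → |·| = √(200²+200²) = √80000 ≈ 282.84, ∠ = arctan(200/200) ≈ 45.00°
pole (s+1): 1 + j200 → |·| = √(1²+200²) = √40001 ≈ 200, ∠ = arctan(200/1) ≈ 89.71°
pole (s+2): 2 + j200 → |·| = √(2²+200²) = √40004 ≈ 200.01, ∠ = arctan(200/2) ≈ 89.43°
pole (s+20): 20 + j200 → |·| = √(20²+200²) = √40400 ≈ 201, ∠ = arctan(200/20) ≈ 84.29°
|H| = 500 · 56585 / 8.0404e+06 ≈ 3.5188
Gain = 20 log₁₀(3.5188) ≈ 10.93 dB
∠H = 133.57° − 263.43° = -129.86°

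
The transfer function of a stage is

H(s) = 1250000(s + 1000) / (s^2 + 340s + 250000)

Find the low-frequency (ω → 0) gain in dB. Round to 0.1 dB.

H(0) = 1250000·1000 / 250000 = 5000
20 log₁₀(5000) ≈ 73.98 dB

74.0 dB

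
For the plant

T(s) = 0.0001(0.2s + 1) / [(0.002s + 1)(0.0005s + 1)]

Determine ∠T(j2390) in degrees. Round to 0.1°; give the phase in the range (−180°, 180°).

-38.4°

At ω = 2390 rad/s:
zero (1 + j2390·0.2) = 1 + j478 → |·| ≈ 478, ∠ ≈ 89.88°
pole (1 + j2390·0.002) = 1 + j4.78 → |·| ≈ 4.8835, ∠ ≈ 78.18°
pole (1 + j2390·0.0005) = 1 + j1.195 → |·| ≈ 1.5582, ∠ ≈ 50.08°
∠T = (89.88°) − (78.18° + 50.08°) = -38.38°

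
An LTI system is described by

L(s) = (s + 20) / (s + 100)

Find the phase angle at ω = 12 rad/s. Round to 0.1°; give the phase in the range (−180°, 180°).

24.1°

At s = jω = j12:
zero (s+20): 20 + j12 → |·| = √(20²+12²) = √544 ≈ 23.324, ∠ = arctan(12/20) ≈ 30.96°
pole (s+100): 100 + j12 → |·| = √(100²+12²) = √10144 ≈ 100.72, ∠ = arctan(12/100) ≈ 6.84°
∠L = 30.96° − 6.84° = 24.12°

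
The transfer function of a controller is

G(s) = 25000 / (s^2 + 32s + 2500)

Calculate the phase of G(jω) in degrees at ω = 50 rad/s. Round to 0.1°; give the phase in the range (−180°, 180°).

-90.0°

At s = jω = j50:
quadratic: (j50)² + 32·j50 + 2500 = 0 + j1600 → |·| ≈ 1600, ∠ ≈ 90.00°
∠G = 0.00° − 90.00° = -90.00°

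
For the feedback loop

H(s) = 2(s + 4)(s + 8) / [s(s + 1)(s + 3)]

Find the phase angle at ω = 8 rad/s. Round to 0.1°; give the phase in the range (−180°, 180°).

-133.9°

At s = jω = j8:
zero (s+4): 4 + j8 → |·| = √(4²+8²) = √80 ≈ 8.9443, ∠ = arctan(8/4) ≈ 63.43°
zero (s+8): 8 + j8 → |·| = √(8²+8²) = √128 ≈ 11.314, ∠ = arctan(8/8) ≈ 45.00°
pole (s+1): 1 + j8 → |·| = √(1²+8²) = √65 ≈ 8.0623, ∠ = arctan(8/1) ≈ 82.87°
pole (s+3): 3 + j8 → |·| = √(3²+8²) = √73 ≈ 8.544, ∠ = arctan(8/3) ≈ 69.44°
pole at origin: |s| = 8, ∠ = 90.00° (in denominator)
∠H = 108.43° − 242.31° = -133.88°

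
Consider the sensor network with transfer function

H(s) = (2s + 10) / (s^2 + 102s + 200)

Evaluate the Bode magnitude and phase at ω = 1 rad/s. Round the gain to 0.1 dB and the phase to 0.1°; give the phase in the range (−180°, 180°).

-26.8 dB, -15.8°

Substitute s = j1:
Numerator: 2(j1) + 10 = 10 + j2
Denominator: (j1)^2 + 102(j1) + 200 = 199 + j102
|N| = √(10² + 2²) ≈ 10.198, ∠N ≈ 11.31°
|D| = √(199² + 102²) ≈ 223.62, ∠D ≈ 27.14°
|H| = 10.198 / 223.62 ≈ 0.045604
Gain = 20 log₁₀(0.045604) ≈ -26.82 dB
∠H = 11.31° − 27.14° = -15.83°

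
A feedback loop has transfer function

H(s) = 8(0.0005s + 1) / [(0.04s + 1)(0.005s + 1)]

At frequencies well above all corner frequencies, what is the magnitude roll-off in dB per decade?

-20 dB/decade

Each pole contributes −20 dB/decade at high frequency; each zero contributes +20 dB/decade.
Net: 1 zero(s) − 2 pole(s) → -20 dB/decade.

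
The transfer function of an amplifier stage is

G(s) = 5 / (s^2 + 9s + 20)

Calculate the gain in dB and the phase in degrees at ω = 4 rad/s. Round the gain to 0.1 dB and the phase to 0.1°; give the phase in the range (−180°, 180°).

Substitute s = j4:
Numerator: 5 = 5 + j0
Denominator: (j4)^2 + 9(j4) + 20 = 4 + j36
|N| = √(5² + 0²) ≈ 5, ∠N ≈ 0.00°
|D| = √(4² + 36²) ≈ 36.222, ∠D ≈ 83.66°
|G| = 5 / 36.222 ≈ 0.13804
Gain = 20 log₁₀(0.13804) ≈ -17.20 dB
∠G = 0.00° − 83.66° = -83.66°

-17.2 dB, -83.7°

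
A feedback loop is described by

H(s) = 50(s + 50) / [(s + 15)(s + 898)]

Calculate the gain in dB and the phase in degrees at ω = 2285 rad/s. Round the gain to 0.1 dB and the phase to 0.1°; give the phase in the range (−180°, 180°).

-33.8 dB, -69.4°

At s = jω = j2285:
zero (s+50): 50 + j2285 → |·| = √(50²+2285²) = √5223725 ≈ 2285.5, ∠ = arctan(2285/50) ≈ 88.75°
pole (s+15): 15 + j2285 → |·| = √(15²+2285²) = √5221450 ≈ 2285, ∠ = arctan(2285/15) ≈ 89.62°
pole (s+898): 898 + j2285 → |·| = √(898²+2285²) = √6027629 ≈ 2455.1, ∠ = arctan(2285/898) ≈ 68.55°
|H| = 50 · 2285.5 / 5.6099e+06 ≈ 0.02037
Gain = 20 log₁₀(0.02037) ≈ -33.82 dB
∠H = 88.75° − 158.17° = -69.42°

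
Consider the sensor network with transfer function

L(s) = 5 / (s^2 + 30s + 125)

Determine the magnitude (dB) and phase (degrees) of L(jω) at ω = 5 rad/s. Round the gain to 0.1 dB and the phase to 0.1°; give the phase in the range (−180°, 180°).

-31.1 dB, -56.3°

Substitute s = j5:
Numerator: 5 = 5 + j0
Denominator: (j5)^2 + 30(j5) + 125 = 100 + j150
|N| = √(5² + 0²) ≈ 5, ∠N ≈ 0.00°
|D| = √(100² + 150²) ≈ 180.28, ∠D ≈ 56.31°
|L| = 5 / 180.28 ≈ 0.027735
Gain = 20 log₁₀(0.027735) ≈ -31.14 dB
∠L = 0.00° − 56.31° = -56.31°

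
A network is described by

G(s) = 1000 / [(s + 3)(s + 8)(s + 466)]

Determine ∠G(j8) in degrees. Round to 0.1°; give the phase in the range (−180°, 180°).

At s = jω = j8:
pole (s+3): 3 + j8 → |·| = √(3²+8²) = √73 ≈ 8.544, ∠ = arctan(8/3) ≈ 69.44°
pole (s+8): 8 + j8 → |·| = √(8²+8²) = √128 ≈ 11.314, ∠ = arctan(8/8) ≈ 45.00°
pole (s+466): 466 + j8 → |·| = √(466²+8²) = √217220 ≈ 466.07, ∠ = arctan(8/466) ≈ 0.98°
∠G = 0.00° − 115.42° = -115.42°

-115.4°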